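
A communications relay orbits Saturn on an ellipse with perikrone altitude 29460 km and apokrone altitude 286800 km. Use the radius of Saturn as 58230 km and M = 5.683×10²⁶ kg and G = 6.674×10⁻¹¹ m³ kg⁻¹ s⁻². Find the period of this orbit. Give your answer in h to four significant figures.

μ = GM = 6.674×10⁻¹¹ × 5.683×10²⁶ = 3.793×10¹⁶ m³/s².
r_p = 58230 + 29460 = 87690 km = 8.7690×10⁷ m.
r_a = 58230 + 286800 = 345030 km = 3.4503×10⁸ m.
Semi-major axis a = (r_p + r_a)/2 = (87690 + 3.4503×10⁵)/2 = 2.1636×10⁵ km = 2.164×10⁸ m.
By Kepler's third law T = 2π√(a³/μ) = 2π × 1.634×10⁴ = 1.027×10⁵ s.
= 28.52 h.

T ≈ 28.52 h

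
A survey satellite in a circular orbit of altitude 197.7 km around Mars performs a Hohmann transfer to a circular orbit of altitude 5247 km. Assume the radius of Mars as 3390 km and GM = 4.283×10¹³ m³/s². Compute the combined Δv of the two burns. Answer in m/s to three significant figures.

r₁ = 3390 + 197.7 = 3587.7 km = 3.5877×10⁶ m.
r₂ = 3390 + 5247 = 8637.0 km = 8.6370×10⁶ m.
Transfer ellipse a_t = (r₁ + r₂)/2 = 6.112×10⁶ m.
At r₁: circular v_c1 = √(μ/r₁) = 3455 m/s; transfer-periapsis v_p = √[μ(2/r₁ − 1/a_t)] = 4107 m/s.
Δv₁ = v_p − v_c1 = 652.0 m/s.
At r₂: circular v_c2 = √(μ/r₂) = 2227 m/s; transfer-apoapsis v_a = √[μ(2/r₂ − 1/a_t)] = 1706 m/s.
Δv₂ = v_c2 − v_a = 520.8 m/s.
Total Δv = Δv₁ + Δv₂ = 1173 m/s.

Δv_total ≈ 1170 m/s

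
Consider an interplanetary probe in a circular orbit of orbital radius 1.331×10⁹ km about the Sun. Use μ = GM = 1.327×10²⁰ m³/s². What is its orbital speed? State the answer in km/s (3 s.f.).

r = 1.331×10⁹ km = 1.331×10¹² m.
For a circular orbit v = √(μ/r) = √(1.327×10²⁰ / 1.331×10¹²) = √(9.970×10⁷) = 9985 m/s.
That is 9.985 km/s.

v ≈ 9.98 km/s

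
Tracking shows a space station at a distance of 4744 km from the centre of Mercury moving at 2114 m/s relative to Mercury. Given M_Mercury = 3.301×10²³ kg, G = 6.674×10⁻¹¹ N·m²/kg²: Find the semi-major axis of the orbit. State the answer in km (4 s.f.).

a ≈ 4572 km

μ = GM = 6.674×10⁻¹¹ × 3.301×10²³ = 2.203×10¹³ m³/s².
r = 4.744×10⁶ m.
Specific orbital energy ε = v²/2 − μ/r = (2114)²/2 − 2.203×10¹³/4.744×10⁶ = -2.409×10⁶ J/kg.
Since ε = −μ/(2a), a = −μ/(2ε) = 4.572×10⁶ m = 4571.8 km.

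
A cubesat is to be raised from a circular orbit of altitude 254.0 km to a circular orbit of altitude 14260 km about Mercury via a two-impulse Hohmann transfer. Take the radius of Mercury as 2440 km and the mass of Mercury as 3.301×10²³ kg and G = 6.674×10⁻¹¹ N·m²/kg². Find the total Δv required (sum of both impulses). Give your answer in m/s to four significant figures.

μ = GM = 6.674×10⁻¹¹ × 3.301×10²³ = 2.203×10¹³ m³/s².
r₁ = 2440 + 254.0 = 2694.0 km = 2.6940×10⁶ m.
r₂ = 2440 + 14260 = 16700 km = 1.6700×10⁷ m.
Transfer ellipse a_t = (r₁ + r₂)/2 = 9.697×10⁶ m.
At r₁: circular v_c1 = √(μ/r₁) = 2860 m/s; transfer-periherm v_p = √[μ(2/r₁ − 1/a_t)] = 3753 m/s.
Δv₁ = v_p − v_c1 = 893.1 m/s.
At r₂: circular v_c2 = √(μ/r₂) = 1149 m/s; transfer-apoherm v_a = √[μ(2/r₂ − 1/a_t)] = 605.4 m/s.
Δv₂ = v_c2 − v_a = 543.2 m/s.
Total Δv = Δv₁ + Δv₂ = 1436 m/s.

Δv_total ≈ 1436 m/s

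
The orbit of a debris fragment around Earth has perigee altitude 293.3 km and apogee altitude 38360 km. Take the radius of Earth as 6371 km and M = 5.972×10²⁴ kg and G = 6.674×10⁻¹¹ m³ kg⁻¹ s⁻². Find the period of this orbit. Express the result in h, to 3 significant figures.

T ≈ 11.4 h

μ = GM = 6.674×10⁻¹¹ × 5.972×10²⁴ = 3.986×10¹⁴ m³/s².
r_p = 6371 + 293.3 = 6664.3 km = 6.6643×10⁶ m.
r_a = 6371 + 38360 = 44731 km = 4.4731×10⁷ m.
Semi-major axis a = (r_p + r_a)/2 = (6664.3 + 44731)/2 = 25698 km = 2.570×10⁷ m.
By Kepler's third law T = 2π√(a³/μ) = 2π × 6.525×10³ = 4.100×10⁴ s.
= 11.39 h.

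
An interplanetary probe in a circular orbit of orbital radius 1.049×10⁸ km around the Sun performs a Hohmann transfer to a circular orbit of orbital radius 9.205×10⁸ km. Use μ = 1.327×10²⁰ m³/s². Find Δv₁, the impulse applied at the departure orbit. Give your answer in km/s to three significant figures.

Δv ≈ 12.1 km/s

r₁ = 1.049×10⁸ km = 1.049×10¹¹ m.
r₂ = 9.205×10⁸ km = 9.205×10¹¹ m.
Transfer ellipse a_t = (r₁ + r₂)/2 = 5.127×10¹¹ m.
At r₁: circular v_c1 = √(μ/r₁) = 35570 m/s; transfer-perihelion v_p = √[μ(2/r₁ − 1/a_t)] = 47660 m/s.
Δv₁ = v_p − v_c1 = 12090 m/s.
= 12.09 km/s.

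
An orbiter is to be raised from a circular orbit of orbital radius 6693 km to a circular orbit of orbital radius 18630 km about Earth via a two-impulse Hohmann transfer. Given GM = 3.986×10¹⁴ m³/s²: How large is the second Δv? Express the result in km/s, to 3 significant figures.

Δv ≈ 1.26 km/s

r₁ = 6693 km = 6.693×10⁶ m.
r₂ = 18630 km = 1.863×10⁷ m.
Transfer ellipse a_t = (r₁ + r₂)/2 = 1.266×10⁷ m.
At r₁: circular v_c1 = √(μ/r₁) = 7717 m/s; transfer-perigee v_p = √[μ(2/r₁ − 1/a_t)] = 9361 m/s.
At r₂: circular v_c2 = √(μ/r₂) = 4626 m/s; transfer-apogee v_a = √[μ(2/r₂ − 1/a_t)] = 3363 m/s.
Δv₂ = v_c2 − v_a = 1263 m/s.
= 1.263 km/s.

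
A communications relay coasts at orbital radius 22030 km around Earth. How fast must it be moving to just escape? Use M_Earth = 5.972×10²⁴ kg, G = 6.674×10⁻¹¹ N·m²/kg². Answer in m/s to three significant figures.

μ = GM = 6.674×10⁻¹¹ × 5.972×10²⁴ = 3.986×10¹⁴ m³/s².
r = 22030 km = 2.203×10⁷ m.
Escape speed v_esc = √(2μ/r) = √(2 × 3.986×10¹⁴ / 2.203×10⁷) = √(3.618×10⁷) = 6015 m/s.

v_esc ≈ 6020 m/s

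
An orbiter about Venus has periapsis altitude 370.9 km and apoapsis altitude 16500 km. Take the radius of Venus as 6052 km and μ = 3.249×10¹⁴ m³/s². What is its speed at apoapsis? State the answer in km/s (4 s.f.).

v ≈ 2.527 km/s

r_p = 6052 + 370.9 = 6422.9 km = 6.4229×10⁶ m.
r_a = 6052 + 16500 = 22552 km = 2.2552×10⁷ m.
Semi-major axis a = (r_p + r_a)/2 = 14487 km = 1.449×10⁷ m.
Vis-viva: v² = μ(2/r − 1/a) = 3.249×10¹⁴ × (8.868×10⁻⁸ − 6.903×10⁻⁸) = 6.387×10⁶ m²/s².
v = 2527 m/s = 2.527 km/s.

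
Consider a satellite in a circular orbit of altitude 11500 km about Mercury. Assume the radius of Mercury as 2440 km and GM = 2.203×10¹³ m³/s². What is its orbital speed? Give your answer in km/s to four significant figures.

r = 2440 + 11500 = 13940 km = 1.3940×10⁷ m.
For a circular orbit v = √(μ/r) = √(2.203×10¹³ / 1.394×10⁷) = √(1.580×10⁶) = 1257 m/s.
That is 1.257 km/s.

v ≈ 1.257 km/s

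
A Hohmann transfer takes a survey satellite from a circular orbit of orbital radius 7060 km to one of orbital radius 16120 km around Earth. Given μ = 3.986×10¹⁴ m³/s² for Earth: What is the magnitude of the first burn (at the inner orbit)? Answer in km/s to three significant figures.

r₁ = 7060 km = 7.060×10⁶ m.
r₂ = 16120 km = 1.612×10⁷ m.
Transfer ellipse a_t = (r₁ + r₂)/2 = 1.159×10⁷ m.
At r₁: circular v_c1 = √(μ/r₁) = 7514 m/s; transfer-perigee v_p = √[μ(2/r₁ − 1/a_t)] = 8861 m/s.
Δv₁ = v_p − v_c1 = 1348 m/s.
= 1.348 km/s.

Δv ≈ 1.35 km/s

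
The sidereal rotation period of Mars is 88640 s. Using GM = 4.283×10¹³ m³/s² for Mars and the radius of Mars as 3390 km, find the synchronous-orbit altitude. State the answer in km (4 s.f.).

h_sync ≈ 17040 km

A synchronous orbit has period T, so by Kepler's third law a = (μT²/4π²)^(1/3).
μT²/4π² = 4.283×10¹³ × (8.864×10⁴)² / 39.48 = 8.524×10²¹ m³.
a = 2.043×10⁷ m = 20428 km.
Altitude h = a − R = 20428 − 3390 = 17038 km.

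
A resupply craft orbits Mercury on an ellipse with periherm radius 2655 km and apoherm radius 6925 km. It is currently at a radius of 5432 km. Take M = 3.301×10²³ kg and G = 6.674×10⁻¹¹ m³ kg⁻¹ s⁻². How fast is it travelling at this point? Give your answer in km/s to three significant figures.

v ≈ 1.87 km/s

μ = GM = 6.674×10⁻¹¹ × 3.301×10²³ = 2.203×10¹³ m³/s².
Semi-major axis a = (r_p + r_a)/2 = 4790.0 km = 4.790×10⁶ m.
Vis-viva: v² = μ(2/r − 1/a) = 2.203×10¹³ × (3.682×10⁻⁷ − 2.088×10⁻⁷) = 3.512×10⁶ m²/s².
v = 1874 m/s = 1.874 km/s.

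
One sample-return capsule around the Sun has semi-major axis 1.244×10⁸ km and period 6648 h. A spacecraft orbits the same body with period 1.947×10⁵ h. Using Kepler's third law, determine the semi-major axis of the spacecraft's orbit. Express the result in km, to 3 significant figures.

Kepler's third law: a³ ∝ T², so a₂ = a₁ (T₂/T₁)^(2/3).
T₂/T₁ = 29.29, (T₂/T₁)^(2/3) = 9.501.
a₂ = 1.244×10⁸ × 9.501 = 1.182×10⁹ km.

a₂ ≈ 1.18×10⁹ km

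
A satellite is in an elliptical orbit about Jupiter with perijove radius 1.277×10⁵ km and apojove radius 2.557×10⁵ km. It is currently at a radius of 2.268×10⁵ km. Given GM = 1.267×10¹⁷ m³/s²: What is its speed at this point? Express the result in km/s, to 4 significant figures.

v ≈ 21.36 km/s

Semi-major axis a = (r_p + r_a)/2 = 1.9170×10⁵ km = 1.917×10⁸ m.
Vis-viva: v² = μ(2/r − 1/a) = 1.267×10¹⁷ × (8.818×10⁻⁹ − 5.216×10⁻⁹) = 4.564×10⁸ m²/s².
v = 21360 m/s = 21.36 km/s.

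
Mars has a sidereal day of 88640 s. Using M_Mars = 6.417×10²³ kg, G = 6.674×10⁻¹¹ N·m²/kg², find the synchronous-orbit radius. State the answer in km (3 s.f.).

r_sync ≈ 20400 km

μ = GM = 6.674×10⁻¹¹ × 6.417×10²³ = 4.283×10¹³ m³/s².
A synchronous orbit has period T, so by Kepler's third law a = (μT²/4π²)^(1/3).
μT²/4π² = 4.283×10¹³ × (8.864×10⁴)² / 39.48 = 8.524×10²¹ m³.
a = 2.043×10⁷ m = 20427 km.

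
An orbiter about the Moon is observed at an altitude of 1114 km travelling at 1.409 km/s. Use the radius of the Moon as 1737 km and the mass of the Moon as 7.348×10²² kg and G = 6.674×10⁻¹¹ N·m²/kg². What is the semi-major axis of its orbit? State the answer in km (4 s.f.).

a ≈ 3371 km

μ = GM = 6.674×10⁻¹¹ × 7.348×10²² = 4.904×10¹² m³/s².
r = 1737 + 1114 = 2851.0 km = 2.851×10⁶ m.
Vis-viva rearranged: 1/a = 2/r − v²/μ = 7.015×10⁻⁷ − 4.048×10⁻⁷ = 2.967×10⁻⁷ m⁻¹.
a = 3.371×10⁶ m = 3370.6 km.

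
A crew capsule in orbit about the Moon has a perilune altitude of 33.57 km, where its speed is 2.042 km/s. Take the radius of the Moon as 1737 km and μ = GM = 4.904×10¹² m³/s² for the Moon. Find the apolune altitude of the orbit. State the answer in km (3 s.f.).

apolune altitude ≈ 3650 km

r_p = 1737 + 33.57 = 1770.6 km = 1.771×10⁶ m.
Specific energy ε = v²/2 − μ/r = -6.848×10⁵ J/kg, so a = −μ/(2ε) = 3.580×10⁶ m.
The apsides satisfy r_p + r_a = 2a, so the apolune radius is 2a − r_p = 5.390×10⁶ m = 5390.1 km.
Apolune altitude = 5390.1 − 1737 = 3653.1 km.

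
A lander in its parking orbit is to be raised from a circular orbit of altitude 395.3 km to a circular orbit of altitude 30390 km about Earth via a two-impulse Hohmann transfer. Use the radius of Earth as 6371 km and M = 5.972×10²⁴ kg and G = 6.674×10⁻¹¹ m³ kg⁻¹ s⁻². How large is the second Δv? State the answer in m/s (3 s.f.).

Δv ≈ 1460 m/s

μ = GM = 6.674×10⁻¹¹ × 5.972×10²⁴ = 3.986×10¹⁴ m³/s².
r₁ = 6371 + 395.3 = 6766.3 km = 6.7663×10⁶ m.
r₂ = 6371 + 30390 = 36761 km = 3.6761×10⁷ m.
Transfer ellipse a_t = (r₁ + r₂)/2 = 2.176×10⁷ m.
At r₁: circular v_c1 = √(μ/r₁) = 7675 m/s; transfer-perigee v_p = √[μ(2/r₁ − 1/a_t)] = 9975 m/s.
At r₂: circular v_c2 = √(μ/r₂) = 3293 m/s; transfer-apogee v_a = √[μ(2/r₂ − 1/a_t)] = 1836 m/s.
Δv₂ = v_c2 − v_a = 1457 m/s.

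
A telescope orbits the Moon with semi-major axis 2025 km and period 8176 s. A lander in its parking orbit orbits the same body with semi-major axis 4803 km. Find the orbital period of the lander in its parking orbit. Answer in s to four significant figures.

T₂ ≈ 29870 s

Kepler's third law: T² ∝ a³, so T₂ = T₁ (a₂/a₁)^(3/2).
a₂/a₁ = 2.372, (a₂/a₁)^(3/2) = 3.653.
T₂ = 8176 × 3.653 = 29870 s.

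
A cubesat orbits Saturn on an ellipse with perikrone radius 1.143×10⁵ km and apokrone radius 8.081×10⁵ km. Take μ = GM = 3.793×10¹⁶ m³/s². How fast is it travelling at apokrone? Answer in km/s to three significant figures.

v ≈ 3.41 km/s

Semi-major axis a = (r_p + r_a)/2 = 4.6120×10⁵ km = 4.612×10⁸ m.
Vis-viva: v² = μ(2/r − 1/a) = 3.793×10¹⁶ × (2.475×10⁻⁹ − 2.168×10⁻⁹) = 1.163×10⁷ m²/s².
v = 3411 m/s = 3.411 km/s.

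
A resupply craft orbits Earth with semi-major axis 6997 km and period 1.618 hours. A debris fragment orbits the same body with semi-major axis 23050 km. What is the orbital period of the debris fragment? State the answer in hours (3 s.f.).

T₂ ≈ 9.67 hours

Kepler's third law: T² ∝ a³, so T₂ = T₁ (a₂/a₁)^(3/2).
a₂/a₁ = 3.294, (a₂/a₁)^(3/2) = 5.979.
T₂ = 1.618 × 5.979 = 9.674 hours.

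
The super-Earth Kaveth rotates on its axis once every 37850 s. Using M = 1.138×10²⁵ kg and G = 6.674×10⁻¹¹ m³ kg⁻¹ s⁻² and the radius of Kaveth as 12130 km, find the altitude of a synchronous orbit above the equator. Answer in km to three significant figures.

h_sync ≈ 18100 km

μ = GM = 6.674×10⁻¹¹ × 1.138×10²⁵ = 7.595×10¹⁴ m³/s².
A synchronous orbit has period T, so by Kepler's third law a = (μT²/4π²)^(1/3).
μT²/4π² = 7.595×10¹⁴ × (3.785×10⁴)² / 39.48 = 2.756×10²² m³.
a = 3.021×10⁷ m = 30206 km.
Altitude h = a − R = 30206 − 12130 = 18076 km.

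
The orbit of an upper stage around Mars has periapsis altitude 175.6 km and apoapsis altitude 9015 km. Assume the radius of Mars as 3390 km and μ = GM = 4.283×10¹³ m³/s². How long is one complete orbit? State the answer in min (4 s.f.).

r_p = 3390 + 175.6 = 3565.6 km = 3.5656×10⁶ m.
r_a = 3390 + 9015 = 12405 km = 1.2405×10⁷ m.
Semi-major axis a = (r_p + r_a)/2 = (3565.6 + 12405)/2 = 7985.3 km = 7.985×10⁶ m.
By Kepler's third law T = 2π√(a³/μ) = 2π × 3.448×10³ = 2.166×10⁴ s.
= 361.1 min.

T ≈ 361.1 min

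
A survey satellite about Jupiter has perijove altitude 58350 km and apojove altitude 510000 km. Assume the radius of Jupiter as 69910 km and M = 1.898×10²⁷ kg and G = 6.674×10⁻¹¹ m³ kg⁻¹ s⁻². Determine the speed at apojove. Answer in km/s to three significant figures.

μ = GM = 6.674×10⁻¹¹ × 1.898×10²⁷ = 1.267×10¹⁷ m³/s².
r_p = 69910 + 58350 = 128260 km = 1.2826×10⁸ m.
r_a = 69910 + 510000 = 579910 km = 5.7991×10⁸ m.
Semi-major axis a = (r_p + r_a)/2 = 3.5408×10⁵ km = 3.541×10⁸ m.
Vis-viva: v² = μ(2/r − 1/a) = 1.267×10¹⁷ × (3.449×10⁻⁹ − 2.824×10⁻⁹) = 7.912×10⁷ m²/s².
v = 8895 m/s = 8.895 km/s.

v ≈ 8.90 km/s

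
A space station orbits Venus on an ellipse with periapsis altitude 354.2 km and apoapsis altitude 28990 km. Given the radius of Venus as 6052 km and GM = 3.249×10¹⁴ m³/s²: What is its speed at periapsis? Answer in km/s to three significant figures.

r_p = 6052 + 354.2 = 6406.2 km = 6.4062×10⁶ m.
r_a = 6052 + 28990 = 35042 km = 3.5042×10⁷ m.
Semi-major axis a = (r_p + r_a)/2 = 20724 km = 2.072×10⁷ m.
Vis-viva: v² = μ(2/r − 1/a) = 3.249×10¹⁴ × (3.122×10⁻⁷ − 4.825×10⁻⁸) = 8.576×10⁷ m²/s².
v = 9260 m/s = 9.260 km/s.

v ≈ 9.26 km/s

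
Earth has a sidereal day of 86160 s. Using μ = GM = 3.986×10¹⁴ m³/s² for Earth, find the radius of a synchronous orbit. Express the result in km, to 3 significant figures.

A synchronous orbit has period T, so by Kepler's third law a = (μT²/4π²)^(1/3).
μT²/4π² = 3.986×10¹⁴ × (8.616×10⁴)² / 39.48 = 7.495×10²² m³.
a = 4.216×10⁷ m = 42163 km.

r_sync ≈ 42200 km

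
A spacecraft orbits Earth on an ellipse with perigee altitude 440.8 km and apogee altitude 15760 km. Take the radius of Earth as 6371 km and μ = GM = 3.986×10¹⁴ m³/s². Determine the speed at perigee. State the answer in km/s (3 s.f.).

r_p = 6371 + 440.8 = 6811.8 km = 6.8118×10⁶ m.
r_a = 6371 + 15760 = 22131 km = 2.2131×10⁷ m.
Semi-major axis a = (r_p + r_a)/2 = 14471 km = 1.447×10⁷ m.
Vis-viva: v² = μ(2/r − 1/a) = 3.986×10¹⁴ × (2.936×10⁻⁷ − 6.910×10⁻⁸) = 8.949×10⁷ m²/s².
v = 9460 m/s = 9.460 km/s.

v ≈ 9.46 km/s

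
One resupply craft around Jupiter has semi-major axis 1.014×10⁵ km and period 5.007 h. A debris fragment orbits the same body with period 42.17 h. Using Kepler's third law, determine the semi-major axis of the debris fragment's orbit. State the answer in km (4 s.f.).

Kepler's third law: a³ ∝ T², so a₂ = a₁ (T₂/T₁)^(2/3).
T₂/T₁ = 8.422, (T₂/T₁)^(2/3) = 4.140.
a₂ = 1.014×10⁵ × 4.140 = 4.197×10⁵ km.

a₂ ≈ 4.197×10⁵ km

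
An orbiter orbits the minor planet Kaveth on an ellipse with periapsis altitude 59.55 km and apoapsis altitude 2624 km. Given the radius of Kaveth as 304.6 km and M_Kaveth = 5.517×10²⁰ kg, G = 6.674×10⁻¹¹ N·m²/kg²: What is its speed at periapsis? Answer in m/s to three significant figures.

v ≈ 424 m/s

μ = GM = 6.674×10⁻¹¹ × 5.517×10²⁰ = 3.682×10¹⁰ m³/s².
r_p = 304.6 + 59.55 = 364.15 km = 3.6415×10⁵ m.
r_a = 304.6 + 2624 = 2928.6 km = 2.9286×10⁶ m.
Semi-major axis a = (r_p + r_a)/2 = 1646.4 km = 1.646×10⁶ m.
Vis-viva: v² = μ(2/r − 1/a) = 3.682×10¹⁰ × (5.492×10⁻⁶ − 6.074×10⁻⁷) = 1.799×10⁵ m²/s².
v = 424.1 m/s.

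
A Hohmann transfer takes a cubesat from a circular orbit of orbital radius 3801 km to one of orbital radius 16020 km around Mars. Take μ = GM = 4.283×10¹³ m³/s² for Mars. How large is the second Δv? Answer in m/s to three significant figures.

r₁ = 3801 km = 3.801×10⁶ m.
r₂ = 16020 km = 1.602×10⁷ m.
Transfer ellipse a_t = (r₁ + r₂)/2 = 9.910×10⁶ m.
At r₁: circular v_c1 = √(μ/r₁) = 3357 m/s; transfer-periapsis v_p = √[μ(2/r₁ − 1/a_t)] = 4268 m/s.
At r₂: circular v_c2 = √(μ/r₂) = 1635 m/s; transfer-apoapsis v_a = √[μ(2/r₂ − 1/a_t)] = 1013 m/s.
Δv₂ = v_c2 − v_a = 622.5 m/s.

Δv ≈ 622 m/s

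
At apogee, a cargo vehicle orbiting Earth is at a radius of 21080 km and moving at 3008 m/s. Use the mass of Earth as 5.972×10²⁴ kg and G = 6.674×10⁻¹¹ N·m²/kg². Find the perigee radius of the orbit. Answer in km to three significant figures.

μ = GM = 6.674×10⁻¹¹ × 5.972×10²⁴ = 3.986×10¹⁴ m³/s².
r_a = 2.108×10⁷ m.
Specific energy ε = v²/2 − μ/r = -1.438×10⁷ J/kg, so a = −μ/(2ε) = 1.386×10⁷ m.
The apsides satisfy r_p + r_a = 2a, so the perigee radius is 2a − r_a = 6.630×10⁶ m = 6630.3 km.

perigee radius ≈ 6630 km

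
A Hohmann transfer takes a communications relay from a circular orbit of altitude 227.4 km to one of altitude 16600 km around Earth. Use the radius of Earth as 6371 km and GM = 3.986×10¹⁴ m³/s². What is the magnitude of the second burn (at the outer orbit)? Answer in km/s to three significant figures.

Δv ≈ 1.38 km/s

r₁ = 6371 + 227.4 = 6598.4 km = 6.5984×10⁶ m.
r₂ = 6371 + 16600 = 22971 km = 2.2971×10⁷ m.
Transfer ellipse a_t = (r₁ + r₂)/2 = 1.478×10⁷ m.
At r₁: circular v_c1 = √(μ/r₁) = 7772 m/s; transfer-perigee v_p = √[μ(2/r₁ − 1/a_t)] = 9688 m/s.
At r₂: circular v_c2 = √(μ/r₂) = 4166 m/s; transfer-apogee v_a = √[μ(2/r₂ − 1/a_t)] = 2783 m/s.
Δv₂ = v_c2 − v_a = 1383 m/s.
= 1.383 km/s.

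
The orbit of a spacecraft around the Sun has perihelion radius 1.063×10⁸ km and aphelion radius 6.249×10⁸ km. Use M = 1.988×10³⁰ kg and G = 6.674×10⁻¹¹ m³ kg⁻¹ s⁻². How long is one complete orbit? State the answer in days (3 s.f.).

T ≈ 1400 days

μ = GM = 6.674×10⁻¹¹ × 1.988×10³⁰ = 1.327×10²⁰ m³/s².
Semi-major axis a = (r_p + r_a)/2 = (1.0630×10⁸ + 6.2490×10⁸)/2 = 3.6560×10⁸ km = 3.656×10¹¹ m.
By Kepler's third law T = 2π√(a³/μ) = 2π × 1.919×10⁷ = 1.206×10⁸ s.
= 1396 days.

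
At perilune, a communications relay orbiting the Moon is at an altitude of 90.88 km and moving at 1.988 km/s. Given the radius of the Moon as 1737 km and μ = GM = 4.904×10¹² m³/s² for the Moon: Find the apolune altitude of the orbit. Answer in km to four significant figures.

r_p = 1737 + 90.88 = 1827.9 km = 1.828×10⁶ m.
Specific energy ε = v²/2 − μ/r = -7.068×10⁵ J/kg, so a = −μ/(2ε) = 3.469×10⁶ m.
The apsides satisfy r_p + r_a = 2a, so the apolune radius is 2a − r_p = 5.110×10⁶ m = 5110.3 km.
Apolune altitude = 5110.3 − 1737 = 3373.3 km.

apolune altitude ≈ 3373 km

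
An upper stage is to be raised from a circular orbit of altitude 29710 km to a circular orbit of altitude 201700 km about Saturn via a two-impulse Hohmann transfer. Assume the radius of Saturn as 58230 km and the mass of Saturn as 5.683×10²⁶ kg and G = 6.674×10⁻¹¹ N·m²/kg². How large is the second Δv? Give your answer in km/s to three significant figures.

Δv ≈ 3.49 km/s

μ = GM = 6.674×10⁻¹¹ × 5.683×10²⁶ = 3.793×10¹⁶ m³/s².
r₁ = 58230 + 29710 = 87940 km = 8.7940×10⁷ m.
r₂ = 58230 + 201700 = 259930 km = 2.5993×10⁸ m.
Transfer ellipse a_t = (r₁ + r₂)/2 = 1.739×10⁸ m.
At r₁: circular v_c1 = √(μ/r₁) = 20770 m/s; transfer-perikrone v_p = √[μ(2/r₁ − 1/a_t)] = 25390 m/s.
At r₂: circular v_c2 = √(μ/r₂) = 12080 m/s; transfer-apokrone v_a = √[μ(2/r₂ − 1/a_t)] = 8589 m/s.
Δv₂ = v_c2 − v_a = 3490 m/s.
= 3.490 km/s.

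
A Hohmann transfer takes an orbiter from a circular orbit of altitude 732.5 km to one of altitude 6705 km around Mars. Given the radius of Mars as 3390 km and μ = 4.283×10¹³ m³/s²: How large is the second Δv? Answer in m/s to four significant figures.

r₁ = 3390 + 732.5 = 4122.5 km = 4.1225×10⁶ m.
r₂ = 3390 + 6705 = 10095 km = 1.0095×10⁷ m.
Transfer ellipse a_t = (r₁ + r₂)/2 = 7.109×10⁶ m.
At r₁: circular v_c1 = √(μ/r₁) = 3223 m/s; transfer-periapsis v_p = √[μ(2/r₁ − 1/a_t)] = 3841 m/s.
At r₂: circular v_c2 = √(μ/r₂) = 2060 m/s; transfer-apoapsis v_a = √[μ(2/r₂ − 1/a_t)] = 1569 m/s.
Δv₂ = v_c2 − v_a = 491.2 m/s.

Δv ≈ 491.2 m/s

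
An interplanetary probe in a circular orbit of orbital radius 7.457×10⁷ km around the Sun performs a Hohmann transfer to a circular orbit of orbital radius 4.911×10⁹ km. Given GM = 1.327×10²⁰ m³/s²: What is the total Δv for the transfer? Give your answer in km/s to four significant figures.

r₁ = 7.457×10⁷ km = 7.457×10¹⁰ m.
r₂ = 4.911×10⁹ km = 4.911×10¹² m.
Transfer ellipse a_t = (r₁ + r₂)/2 = 2.493×10¹² m.
At r₁: circular v_c1 = √(μ/r₁) = 42180 m/s; transfer-perihelion v_p = √[μ(2/r₁ − 1/a_t)] = 59210 m/s.
Δv₁ = v_p − v_c1 = 17030 m/s.
At r₂: circular v_c2 = √(μ/r₂) = 5198 m/s; transfer-aphelion v_a = √[μ(2/r₂ − 1/a_t)] = 899.1 m/s.
Δv₂ = v_c2 − v_a = 4299 m/s.
Total Δv = Δv₁ + Δv₂ = 21320 m/s = 21.32 km/s.

Δv_total ≈ 21.32 km/s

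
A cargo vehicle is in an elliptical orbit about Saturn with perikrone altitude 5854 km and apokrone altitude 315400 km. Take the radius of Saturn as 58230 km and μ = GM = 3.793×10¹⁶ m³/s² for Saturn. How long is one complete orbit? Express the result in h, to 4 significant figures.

T ≈ 29.02 h

r_p = 58230 + 5854 = 64084 km = 6.4084×10⁷ m.
r_a = 58230 + 315400 = 373630 km = 3.7363×10⁸ m.
Semi-major axis a = (r_p + r_a)/2 = (64084 + 3.7363×10⁵)/2 = 2.1886×10⁵ km = 2.189×10⁸ m.
By Kepler's third law T = 2π√(a³/μ) = 2π × 1.662×10⁴ = 1.045×10⁵ s.
= 29.02 h.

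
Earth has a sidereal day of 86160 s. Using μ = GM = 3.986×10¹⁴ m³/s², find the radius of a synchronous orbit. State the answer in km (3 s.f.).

r_sync ≈ 42200 km

A synchronous orbit has period T, so by Kepler's third law a = (μT²/4π²)^(1/3).
μT²/4π² = 3.986×10¹⁴ × (8.616×10⁴)² / 39.48 = 7.495×10²² m³.
a = 4.216×10⁷ m = 42163 km.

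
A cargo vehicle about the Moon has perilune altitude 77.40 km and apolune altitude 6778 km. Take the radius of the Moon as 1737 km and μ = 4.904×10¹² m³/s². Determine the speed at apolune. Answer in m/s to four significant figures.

v ≈ 449.8 m/s

r_p = 1737 + 77.40 = 1814.4 km = 1.8144×10⁶ m.
r_a = 1737 + 6778 = 8515.0 km = 8.5150×10⁶ m.
Semi-major axis a = (r_p + r_a)/2 = 5164.7 km = 5.165×10⁶ m.
Vis-viva: v² = μ(2/r − 1/a) = 4.904×10¹² × (2.349×10⁻⁷ − 1.936×10⁻⁷) = 2.023×10⁵ m²/s².
v = 449.8 m/s.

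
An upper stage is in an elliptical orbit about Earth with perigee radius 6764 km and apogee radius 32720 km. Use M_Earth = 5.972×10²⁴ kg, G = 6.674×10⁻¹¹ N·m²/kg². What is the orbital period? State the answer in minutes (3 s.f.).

T ≈ 460 minutes

μ = GM = 6.674×10⁻¹¹ × 5.972×10²⁴ = 3.986×10¹⁴ m³/s².
Semi-major axis a = (r_p + r_a)/2 = (6764.0 + 32720)/2 = 19742 km = 1.974×10⁷ m.
By Kepler's third law T = 2π√(a³/μ) = 2π × 4.394×10³ = 2.761×10⁴ s.
= 460.1 minutes.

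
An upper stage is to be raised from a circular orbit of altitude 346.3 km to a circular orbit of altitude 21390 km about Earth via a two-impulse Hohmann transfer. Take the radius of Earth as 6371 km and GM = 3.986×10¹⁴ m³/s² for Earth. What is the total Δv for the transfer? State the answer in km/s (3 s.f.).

Δv_total ≈ 3.50 km/s

r₁ = 6371 + 346.3 = 6717.3 km = 6.7173×10⁶ m.
r₂ = 6371 + 21390 = 27761 km = 2.7761×10⁷ m.
Transfer ellipse a_t = (r₁ + r₂)/2 = 1.724×10⁷ m.
At r₁: circular v_c1 = √(μ/r₁) = 7703 m/s; transfer-perigee v_p = √[μ(2/r₁ − 1/a_t)] = 9775 m/s.
Δv₁ = v_p − v_c1 = 2072 m/s.
At r₂: circular v_c2 = √(μ/r₂) = 3789 m/s; transfer-apogee v_a = √[μ(2/r₂ − 1/a_t)] = 2365 m/s.
Δv₂ = v_c2 − v_a = 1424 m/s.
Total Δv = Δv₁ + Δv₂ = 3496 m/s = 3.496 km/s.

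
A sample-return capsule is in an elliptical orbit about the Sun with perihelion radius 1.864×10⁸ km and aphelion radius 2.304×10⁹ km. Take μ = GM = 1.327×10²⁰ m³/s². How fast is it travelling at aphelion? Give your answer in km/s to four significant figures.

v ≈ 2.936 km/s

Semi-major axis a = (r_p + r_a)/2 = 1.2452×10⁹ km = 1.245×10¹² m.
Vis-viva: v² = μ(2/r − 1/a) = 1.327×10²⁰ × (8.681×10⁻¹³ − 8.031×10⁻¹³) = 8.622×10⁶ m²/s².
v = 2936 m/s = 2.936 km/s.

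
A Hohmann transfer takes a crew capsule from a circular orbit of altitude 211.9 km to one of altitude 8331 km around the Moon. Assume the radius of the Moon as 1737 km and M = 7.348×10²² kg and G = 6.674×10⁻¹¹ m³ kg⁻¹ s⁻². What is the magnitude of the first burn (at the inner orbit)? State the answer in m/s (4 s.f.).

μ = GM = 6.674×10⁻¹¹ × 7.348×10²² = 4.904×10¹² m³/s².
r₁ = 1737 + 211.9 = 1948.9 km = 1.9489×10⁶ m.
r₂ = 1737 + 8331 = 10068 km = 1.0068×10⁷ m.
Transfer ellipse a_t = (r₁ + r₂)/2 = 6.008×10⁶ m.
At r₁: circular v_c1 = √(μ/r₁) = 1586 m/s; transfer-perilune v_p = √[μ(2/r₁ − 1/a_t)] = 2053 m/s.
Δv₁ = v_p − v_c1 = 467.1 m/s.

Δv ≈ 467.1 m/s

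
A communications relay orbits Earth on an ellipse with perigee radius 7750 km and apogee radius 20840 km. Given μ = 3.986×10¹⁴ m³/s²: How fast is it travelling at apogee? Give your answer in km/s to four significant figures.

v ≈ 3.220 km/s

Semi-major axis a = (r_p + r_a)/2 = 14295 km = 1.430×10⁷ m.
Vis-viva: v² = μ(2/r − 1/a) = 3.986×10¹⁴ × (9.597×10⁻⁸ − 6.995×10⁻⁸) = 1.037×10⁷ m²/s².
v = 3220 m/s = 3.220 km/s.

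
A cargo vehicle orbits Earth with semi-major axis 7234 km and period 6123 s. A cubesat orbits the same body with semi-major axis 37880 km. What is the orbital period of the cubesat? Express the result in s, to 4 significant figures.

T₂ ≈ 73370 s

Kepler's third law: T² ∝ a³, so T₂ = T₁ (a₂/a₁)^(3/2).
a₂/a₁ = 5.236, (a₂/a₁)^(3/2) = 11.98.
T₂ = 6123 × 11.98 = 73370 s.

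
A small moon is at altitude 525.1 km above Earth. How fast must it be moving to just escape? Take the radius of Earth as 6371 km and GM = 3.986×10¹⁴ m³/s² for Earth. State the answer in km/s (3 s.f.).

r = 6371 + 525.1 = 6896.1 km = 6.8961×10⁶ m.
Escape speed v_esc = √(2μ/r) = √(2 × 3.986×10¹⁴ / 6.896×10⁶) = √(1.156×10⁸) = 10750 m/s.
= 10.75 km/s.

v_esc ≈ 10.8 km/s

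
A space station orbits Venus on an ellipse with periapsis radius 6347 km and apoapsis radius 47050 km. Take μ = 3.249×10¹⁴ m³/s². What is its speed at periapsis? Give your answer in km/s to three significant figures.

Semi-major axis a = (r_p + r_a)/2 = 26698 km = 2.670×10⁷ m.
Vis-viva: v² = μ(2/r − 1/a) = 3.249×10¹⁴ × (3.151×10⁻⁷ − 3.746×10⁻⁸) = 9.021×10⁷ m²/s².
v = 9498 m/s = 9.498 km/s.

v ≈ 9.50 km/s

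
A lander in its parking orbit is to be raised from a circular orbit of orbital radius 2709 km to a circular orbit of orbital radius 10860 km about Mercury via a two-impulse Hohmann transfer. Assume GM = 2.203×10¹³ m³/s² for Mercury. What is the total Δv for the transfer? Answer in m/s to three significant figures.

Δv_total ≈ 1280 m/s

r₁ = 2709 km = 2.709×10⁶ m.
r₂ = 10860 km = 1.086×10⁷ m.
Transfer ellipse a_t = (r₁ + r₂)/2 = 6.784×10⁶ m.
At r₁: circular v_c1 = √(μ/r₁) = 2852 m/s; transfer-periherm v_p = √[μ(2/r₁ − 1/a_t)] = 3608 m/s.
Δv₁ = v_p − v_c1 = 756.2 m/s.
At r₂: circular v_c2 = √(μ/r₂) = 1424 m/s; transfer-apoherm v_a = √[μ(2/r₂ − 1/a_t)] = 900.0 m/s.
Δv₂ = v_c2 − v_a = 524.3 m/s.
Total Δv = Δv₁ + Δv₂ = 1281 m/s.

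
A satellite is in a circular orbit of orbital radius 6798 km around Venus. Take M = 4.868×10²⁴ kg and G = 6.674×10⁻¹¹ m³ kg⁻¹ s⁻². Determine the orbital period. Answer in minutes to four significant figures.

T ≈ 103.0 minutes

μ = GM = 6.674×10⁻¹¹ × 4.868×10²⁴ = 3.249×10¹⁴ m³/s².
r = 6798 km = 6.798×10⁶ m.
Kepler's third law: T = 2π√(r³/μ) = 2π√((6.798×10⁶)³ / 3.249×10¹⁴).
r³/μ = 9.670×10⁵ s², so T = 2π × 9.833×10² = 6.179×10³ s.
Converting: 6.179×10³ s ÷ 60.00 = 103.0 minutes.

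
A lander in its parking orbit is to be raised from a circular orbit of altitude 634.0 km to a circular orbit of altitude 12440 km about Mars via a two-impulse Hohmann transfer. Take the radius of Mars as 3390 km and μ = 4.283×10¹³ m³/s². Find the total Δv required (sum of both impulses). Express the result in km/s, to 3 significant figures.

r₁ = 3390 + 634.0 = 4024.0 km = 4.0240×10⁶ m.
r₂ = 3390 + 12440 = 15830 km = 1.5830×10⁷ m.
Transfer ellipse a_t = (r₁ + r₂)/2 = 9.927×10⁶ m.
At r₁: circular v_c1 = √(μ/r₁) = 3262 m/s; transfer-periapsis v_p = √[μ(2/r₁ − 1/a_t)] = 4120 m/s.
Δv₁ = v_p − v_c1 = 857.3 m/s.
At r₂: circular v_c2 = √(μ/r₂) = 1645 m/s; transfer-apoapsis v_a = √[μ(2/r₂ − 1/a_t)] = 1047 m/s.
Δv₂ = v_c2 − v_a = 597.6 m/s.
Total Δv = Δv₁ + Δv₂ = 1455 m/s = 1.455 km/s.

Δv_total ≈ 1.45 km/s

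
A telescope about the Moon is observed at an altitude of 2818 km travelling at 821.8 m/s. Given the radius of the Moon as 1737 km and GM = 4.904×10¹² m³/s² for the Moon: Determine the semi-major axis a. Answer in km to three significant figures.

a ≈ 3320 km

r = 1737 + 2818 = 4555.0 km = 4.555×10⁶ m.
Vis-viva rearranged: 1/a = 2/r − v²/μ = 4.391×10⁻⁷ − 1.377×10⁻⁷ = 3.014×10⁻⁷ m⁻¹.
a = 3.318×10⁶ m = 3318.3 km.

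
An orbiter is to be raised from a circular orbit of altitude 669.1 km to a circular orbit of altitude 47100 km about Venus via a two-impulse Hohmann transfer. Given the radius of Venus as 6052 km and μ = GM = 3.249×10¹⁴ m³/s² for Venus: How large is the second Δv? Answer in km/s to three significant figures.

r₁ = 6052 + 669.1 = 6721.1 km = 6.7211×10⁶ m.
r₂ = 6052 + 47100 = 53152 km = 5.3152×10⁷ m.
Transfer ellipse a_t = (r₁ + r₂)/2 = 2.994×10⁷ m.
At r₁: circular v_c1 = √(μ/r₁) = 6953 m/s; transfer-periapsis v_p = √[μ(2/r₁ − 1/a_t)] = 9264 m/s.
At r₂: circular v_c2 = √(μ/r₂) = 2472 m/s; transfer-apoapsis v_a = √[μ(2/r₂ − 1/a_t)] = 1171 m/s.
Δv₂ = v_c2 − v_a = 1301 m/s.
= 1.301 km/s.

Δv ≈ 1.30 km/s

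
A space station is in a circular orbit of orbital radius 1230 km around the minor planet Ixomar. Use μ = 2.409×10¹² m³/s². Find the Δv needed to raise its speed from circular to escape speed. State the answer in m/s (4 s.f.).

Δv ≈ 579.7 m/s

r = 1230 km = 1.230×10⁶ m.
Circular speed v_c = √(μ/r) = 1399 m/s.
Escape speed v_esc = √(2μ/r) = √2 × v_c = 1979 m/s.
Δv = v_esc − v_c = 579.7 m/s.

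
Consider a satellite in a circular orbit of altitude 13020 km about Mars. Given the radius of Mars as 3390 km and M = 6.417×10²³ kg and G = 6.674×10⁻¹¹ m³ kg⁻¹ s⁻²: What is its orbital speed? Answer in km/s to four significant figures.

v ≈ 1.615 km/s

μ = GM = 6.674×10⁻¹¹ × 6.417×10²³ = 4.283×10¹³ m³/s².
r = 3390 + 13020 = 16410 km = 1.6410×10⁷ m.
For a circular orbit v = √(μ/r) = √(4.283×10¹³ / 1.641×10⁷) = √(2.610×10⁶) = 1615 m/s.
That is 1.615 km/s.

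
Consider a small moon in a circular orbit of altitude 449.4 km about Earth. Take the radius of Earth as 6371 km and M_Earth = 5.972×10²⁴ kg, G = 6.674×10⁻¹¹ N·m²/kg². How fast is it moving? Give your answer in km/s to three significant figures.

μ = GM = 6.674×10⁻¹¹ × 5.972×10²⁴ = 3.986×10¹⁴ m³/s².
r = 6371 + 449.4 = 6820.4 km = 6.8204×10⁶ m.
For a circular orbit v = √(μ/r) = √(3.986×10¹⁴ / 6.820×10⁶) = √(5.844×10⁷) = 7644 m/s.
That is 7.644 km/s.

v ≈ 7.64 km/s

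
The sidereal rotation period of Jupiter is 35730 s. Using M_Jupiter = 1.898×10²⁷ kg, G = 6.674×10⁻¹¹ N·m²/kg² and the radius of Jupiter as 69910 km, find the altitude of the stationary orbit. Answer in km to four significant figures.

μ = GM = 6.674×10⁻¹¹ × 1.898×10²⁷ = 1.267×10¹⁷ m³/s².
A synchronous orbit has period T, so by Kepler's third law a = (μT²/4π²)^(1/3).
μT²/4π² = 1.267×10¹⁷ × (3.573×10⁴)² / 39.48 = 4.096×10²⁴ m³.
a = 1.600×10⁸ m = 1.6000×10⁵ km.
Altitude h = a − R = 1.6000×10⁵ − 69910 = 90094 km.

h_sync ≈ 90090 km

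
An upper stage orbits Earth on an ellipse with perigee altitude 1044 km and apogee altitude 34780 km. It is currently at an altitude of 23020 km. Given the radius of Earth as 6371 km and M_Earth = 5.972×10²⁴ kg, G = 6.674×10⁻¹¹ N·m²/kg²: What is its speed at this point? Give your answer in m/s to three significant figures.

μ = GM = 6.674×10⁻¹¹ × 5.972×10²⁴ = 3.986×10¹⁴ m³/s².
r_p = 6371 + 1044 = 7415.0 km = 7.4150×10⁶ m.
r_a = 6371 + 34780 = 41151 km = 4.1151×10⁷ m.
r = 6371 + 23020 = 29391 km = 2.939×10⁷ m.
Semi-major axis a = (r_p + r_a)/2 = 24283 km = 2.428×10⁷ m.
Vis-viva: v² = μ(2/r − 1/a) = 3.986×10¹⁴ × (6.805×10⁻⁸ − 4.118×10⁻⁸) = 1.071×10⁷ m²/s².
v = 3272 m/s.

v ≈ 3270 m/s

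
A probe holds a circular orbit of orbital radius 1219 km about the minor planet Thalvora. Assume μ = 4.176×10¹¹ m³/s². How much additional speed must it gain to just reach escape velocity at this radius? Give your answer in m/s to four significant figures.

r = 1219 km = 1.219×10⁶ m.
Circular speed v_c = √(μ/r) = 585.3 m/s.
Escape speed v_esc = √(2μ/r) = √2 × v_c = 827.7 m/s.
Δv = v_esc − v_c = 242.4 m/s.

Δv ≈ 242.4 m/s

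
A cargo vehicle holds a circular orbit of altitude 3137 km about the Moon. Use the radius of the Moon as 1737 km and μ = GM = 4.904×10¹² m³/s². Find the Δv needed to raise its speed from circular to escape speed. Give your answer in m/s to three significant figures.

r = 1737 + 3137 = 4874.0 km = 4.8740×10⁶ m.
Circular speed v_c = √(μ/r) = 1003 m/s.
Escape speed v_esc = √(2μ/r) = √2 × v_c = 1419 m/s.
Δv = v_esc − v_c = 415.5 m/s.

Δv ≈ 415 m/s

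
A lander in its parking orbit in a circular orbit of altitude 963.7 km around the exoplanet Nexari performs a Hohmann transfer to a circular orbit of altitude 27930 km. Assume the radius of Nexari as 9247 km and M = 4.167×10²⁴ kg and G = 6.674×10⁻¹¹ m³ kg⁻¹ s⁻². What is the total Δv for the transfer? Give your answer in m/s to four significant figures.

μ = GM = 6.674×10⁻¹¹ × 4.167×10²⁴ = 2.781×10¹⁴ m³/s².
r₁ = 9247 + 963.7 = 10211 km = 1.0211×10⁷ m.
r₂ = 9247 + 27930 = 37177 km = 3.7177×10⁷ m.
Transfer ellipse a_t = (r₁ + r₂)/2 = 2.369×10⁷ m.
At r₁: circular v_c1 = √(μ/r₁) = 5219 m/s; transfer-periapsis v_p = √[μ(2/r₁ − 1/a_t)] = 6537 m/s.
Δv₁ = v_p − v_c1 = 1318 m/s.
At r₂: circular v_c2 = √(μ/r₂) = 2735 m/s; transfer-apoapsis v_a = √[μ(2/r₂ − 1/a_t)] = 1795 m/s.
Δv₂ = v_c2 − v_a = 939.6 m/s.
Total Δv = Δv₁ + Δv₂ = 2258 m/s.

Δv_total ≈ 2258 m/s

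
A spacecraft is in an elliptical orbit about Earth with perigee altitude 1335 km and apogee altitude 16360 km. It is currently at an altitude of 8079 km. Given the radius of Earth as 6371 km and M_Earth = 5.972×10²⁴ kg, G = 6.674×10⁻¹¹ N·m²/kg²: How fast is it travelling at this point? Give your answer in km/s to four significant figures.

μ = GM = 6.674×10⁻¹¹ × 5.972×10²⁴ = 3.986×10¹⁴ m³/s².
r_p = 6371 + 1335 = 7706.0 km = 7.7060×10⁶ m.
r_a = 6371 + 16360 = 22731 km = 2.2731×10⁷ m.
r = 6371 + 8079 = 14450 km = 1.445×10⁷ m.
Semi-major axis a = (r_p + r_a)/2 = 15218 km = 1.522×10⁷ m.
Vis-viva: v² = μ(2/r − 1/a) = 3.986×10¹⁴ × (1.384×10⁻⁷ − 6.571×10⁻⁸) = 2.898×10⁷ m²/s².
v = 5383 m/s = 5.383 km/s.

v ≈ 5.383 km/s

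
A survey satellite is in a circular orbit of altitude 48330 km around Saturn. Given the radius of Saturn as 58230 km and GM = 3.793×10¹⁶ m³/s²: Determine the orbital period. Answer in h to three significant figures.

T ≈ 9.86 h

r = 58230 + 48330 = 106560 km = 1.0656×10⁸ m.
Kepler's third law: T = 2π√(r³/μ) = 2π√((1.066×10⁸)³ / 3.793×10¹⁶).
r³/μ = 3.190×10⁷ s², so T = 2π × 5.648×10³ = 3.549×10⁴ s.
Converting: 3.549×10⁴ s ÷ 3600 = 9.858 h.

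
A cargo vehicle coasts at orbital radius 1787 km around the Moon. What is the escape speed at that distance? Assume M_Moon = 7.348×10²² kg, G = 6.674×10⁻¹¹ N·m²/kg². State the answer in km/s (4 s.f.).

μ = GM = 6.674×10⁻¹¹ × 7.348×10²² = 4.904×10¹² m³/s².
r = 1787 km = 1.787×10⁶ m.
Escape speed v_esc = √(2μ/r) = √(2 × 4.904×10¹² / 1.787×10⁶) = √(5.489×10⁶) = 2343 m/s.
= 2.343 km/s.

v_esc ≈ 2.343 km/s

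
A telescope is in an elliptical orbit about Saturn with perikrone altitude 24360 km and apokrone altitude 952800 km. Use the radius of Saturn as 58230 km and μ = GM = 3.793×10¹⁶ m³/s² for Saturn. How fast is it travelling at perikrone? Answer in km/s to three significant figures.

v ≈ 29.1 km/s

r_p = 58230 + 24360 = 82590 km = 8.2590×10⁷ m.
r_a = 58230 + 952800 = 1011000 km = 1.0110×10⁹ m.
Semi-major axis a = (r_p + r_a)/2 = 5.4681×10⁵ km = 5.468×10⁸ m.
Vis-viva: v² = μ(2/r − 1/a) = 3.793×10¹⁶ × (2.422×10⁻⁸ − 1.829×10⁻⁹) = 8.491×10⁸ m²/s².
v = 29140 m/s = 29.14 km/s.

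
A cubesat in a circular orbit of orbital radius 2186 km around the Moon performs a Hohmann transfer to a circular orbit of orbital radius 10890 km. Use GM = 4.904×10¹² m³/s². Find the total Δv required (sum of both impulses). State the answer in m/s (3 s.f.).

r₁ = 2186 km = 2.186×10⁶ m.
r₂ = 10890 km = 1.089×10⁷ m.
Transfer ellipse a_t = (r₁ + r₂)/2 = 6.538×10⁶ m.
At r₁: circular v_c1 = √(μ/r₁) = 1498 m/s; transfer-perilune v_p = √[μ(2/r₁ − 1/a_t)] = 1933 m/s.
Δv₁ = v_p − v_c1 = 435.3 m/s.
At r₂: circular v_c2 = √(μ/r₂) = 671.1 m/s; transfer-apolune v_a = √[μ(2/r₂ − 1/a_t)] = 388.0 m/s.
Δv₂ = v_c2 − v_a = 283.0 m/s.
Total Δv = Δv₁ + Δv₂ = 718.3 m/s.

Δv_total ≈ 718 m/s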